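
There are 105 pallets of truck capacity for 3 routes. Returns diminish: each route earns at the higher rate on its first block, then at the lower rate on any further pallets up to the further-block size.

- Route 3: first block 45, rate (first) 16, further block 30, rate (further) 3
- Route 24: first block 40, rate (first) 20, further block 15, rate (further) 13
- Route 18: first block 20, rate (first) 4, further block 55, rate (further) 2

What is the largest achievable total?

Order all 6 blocks by rate: Route 24/first 20 > Route 3/first 16 > Route 24/second 13 > Route 18/first 4 > Route 3/second 3 > Route 18/second 2.
Route 24 first at 20: fill all 40 ; 65 left.
Fill Route 3 first block (45 at 16) ; 20 left.
Fill Route 24 second block (15 at 13) ; 5 left.
Route 18 first at 4: only 5 left, fill 5.
Total = 20×40 + 16×45 + 13×15 + 4×5 = 1735.

1735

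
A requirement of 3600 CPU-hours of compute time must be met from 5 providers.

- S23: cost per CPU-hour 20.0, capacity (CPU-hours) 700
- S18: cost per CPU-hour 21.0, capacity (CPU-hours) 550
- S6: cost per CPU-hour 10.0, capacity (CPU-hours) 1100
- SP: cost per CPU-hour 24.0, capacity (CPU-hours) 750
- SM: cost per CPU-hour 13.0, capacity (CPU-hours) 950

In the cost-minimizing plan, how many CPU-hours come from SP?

Fill from the cheapest provider first.
S6 at 10.0: take all 1100 CPU-hours → 2500 still needed.
SM (13.0): use full 950 → 1550 CPU-hours to go.
Take 700 from S23 at 20.0 → need 850 more.
S18 (21.0): use full 550 → 300 CPU-hours to go.
Take 300 from SP at 24.0 to finish.

300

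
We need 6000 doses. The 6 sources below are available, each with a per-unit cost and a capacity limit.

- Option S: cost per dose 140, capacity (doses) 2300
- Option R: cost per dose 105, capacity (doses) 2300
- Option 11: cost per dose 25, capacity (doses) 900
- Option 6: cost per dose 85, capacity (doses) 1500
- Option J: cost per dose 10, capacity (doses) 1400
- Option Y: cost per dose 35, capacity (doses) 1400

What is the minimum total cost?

Use sources in increasing cost order.
Take 1400 from Option J at 10 ; need 4600 more.
Option 11 at 25: take all 900 doses ; 3700 still needed.
Option Y at 35: take all 1400 doses ; 2300 still needed.
Take 1500 from Option 6 at 85 ; need 800 more.
Option R at 105: take 800 of its 2300 ; requirement met.
Option S: unused.
Cost = 1400×10 + 900×25 + 1400×35 + 1500×85 + 800×105 = 297000.

297000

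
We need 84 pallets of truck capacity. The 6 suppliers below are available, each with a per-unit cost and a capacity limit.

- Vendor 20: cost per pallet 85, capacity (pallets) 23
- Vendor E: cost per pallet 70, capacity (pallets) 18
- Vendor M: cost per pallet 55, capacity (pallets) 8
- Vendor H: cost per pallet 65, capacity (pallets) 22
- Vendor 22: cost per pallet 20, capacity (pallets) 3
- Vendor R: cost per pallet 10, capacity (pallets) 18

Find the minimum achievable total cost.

Use suppliers in increasing cost order.
Vendor R (10): use full 18 → 66 pallets to go.
Vendor 22 (20): use full 3 → 63 pallets to go.
Vendor M (55): use full 8 → 55 pallets to go.
Vendor H at 65: take all 22 pallets → 33 still needed.
Vendor E (70): use full 18 → 15 pallets to go.
Vendor 20 at 85: take 15 of its 23 → requirement met.
Cost = 18×10 + 3×20 + 8×55 + 22×65 + 18×70 + 15×85 = 4645.

4645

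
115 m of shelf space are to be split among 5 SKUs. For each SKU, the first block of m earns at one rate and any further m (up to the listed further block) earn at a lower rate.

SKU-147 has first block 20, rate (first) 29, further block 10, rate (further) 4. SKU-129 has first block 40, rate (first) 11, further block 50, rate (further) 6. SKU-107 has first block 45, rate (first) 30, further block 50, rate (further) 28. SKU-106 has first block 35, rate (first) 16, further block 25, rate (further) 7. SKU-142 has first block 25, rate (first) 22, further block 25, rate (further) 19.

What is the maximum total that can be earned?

Rank every tier by rate: SKU-107/T1 30 > SKU-147/T1 29 > SKU-107/T2 28 > SKU-142/T1 22 > SKU-142/T2 19 > SKU-106/T1 16 > SKU-129/T1 11 > SKU-106/T2 7 > SKU-129/T2 6 > SKU-147/T2 4.
SKU-107 T1 at 30: fill all 45 — 70 left.
Fill SKU-147 T1 block (20 at 29) — 50 left.
Fill SKU-107 T2 block (50 at 28) — 0 left.
Total = 30×45 + 29×20 + 28×50 = 3330.

3330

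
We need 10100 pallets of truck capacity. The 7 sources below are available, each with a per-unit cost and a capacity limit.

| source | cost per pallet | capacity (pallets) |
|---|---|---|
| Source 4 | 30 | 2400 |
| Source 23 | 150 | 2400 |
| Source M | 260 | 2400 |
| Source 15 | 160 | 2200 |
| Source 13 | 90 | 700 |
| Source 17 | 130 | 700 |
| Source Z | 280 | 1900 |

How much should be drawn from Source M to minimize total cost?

Use sources in increasing cost order.
Take 2400 from Source 4 at 30 ; need 7700 more.
Source 13 at 90: take all 700 pallets ; 7000 still needed.
Source 17 (130): use full 700 ; 6300 pallets to go.
Source 23 at 150: take all 2400 pallets ; 3900 still needed.
Source 15 at 160: take all 2200 pallets ; 1700 still needed.
Source M at 260: take 1700 of its 2400 ; requirement met.
Source Z: unused.

1700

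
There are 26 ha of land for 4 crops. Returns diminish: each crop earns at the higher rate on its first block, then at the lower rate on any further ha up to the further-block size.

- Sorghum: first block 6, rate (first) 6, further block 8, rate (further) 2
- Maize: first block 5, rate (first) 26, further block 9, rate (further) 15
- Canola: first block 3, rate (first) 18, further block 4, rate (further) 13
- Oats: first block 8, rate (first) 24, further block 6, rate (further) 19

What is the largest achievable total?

Order all 8 blocks by rate: Maize/first 26 > Oats/first 24 > Oats/second 19 > Canola/first 18 > Maize/second 15 > Canola/second 13 > Sorghum/first 6 > Sorghum/second 2.
Maize first at 26: fill all 5 ; 21 left.
Oats first at 24: fill all 8 ; 13 left.
Oats/second (19): +6 ; 7 left.
Canola first at 18: fill all 3 ; 4 left.
Maize/second: +4 of 9 at 15; pool empty.
Total = 26×5 + 24×8 + 19×6 + 18×3 + 15×4 = 550.

550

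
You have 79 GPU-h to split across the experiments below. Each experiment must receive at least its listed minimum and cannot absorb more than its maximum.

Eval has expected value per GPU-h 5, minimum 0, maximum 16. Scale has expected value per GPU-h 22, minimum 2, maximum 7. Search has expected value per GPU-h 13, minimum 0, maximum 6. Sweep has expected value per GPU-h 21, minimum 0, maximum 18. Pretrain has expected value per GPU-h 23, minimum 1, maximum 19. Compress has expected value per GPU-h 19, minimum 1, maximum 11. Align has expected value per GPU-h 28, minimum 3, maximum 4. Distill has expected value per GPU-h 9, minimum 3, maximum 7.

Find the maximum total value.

Meeting every minimum uses 0+2+0+0+1+1+3+3 = 10 GPU-h, leaving 69.
Order the experiments by expected value per GPU-h: Align 28 > Pretrain 23 > Scale 22 > Sweep 21 > Compress 19 > Search 13 > Distill 9 > Eval 5.
Give Align 1 more to hit its cap of 4 ; 68 left.
Pretrain: +18 to 19 (cap) ; 50 left.
Scale takes 5 more to reach its cap of 7 ; 45 left.
Give Sweep 18 more to hit its cap of 18 ; 27 left.
Compress takes 10 more to reach its cap of 11 ; 17 left.
Give Search 6 more to hit its cap of 6 ; 11 left.
Distill: +4 to 7 (cap) ; 7 left.
Eval: +7 (room for 16) → 7. Pool exhausted.
Total = 5×7 + 22×7 + 13×6 + 21×18 + 23×19 + 19×11 + 28×4 + 9×7 = 1466.

1466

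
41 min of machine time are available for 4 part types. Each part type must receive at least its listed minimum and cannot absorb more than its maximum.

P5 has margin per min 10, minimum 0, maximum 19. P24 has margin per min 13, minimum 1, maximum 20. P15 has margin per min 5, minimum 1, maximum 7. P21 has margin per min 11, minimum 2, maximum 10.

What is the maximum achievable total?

Meeting every minimum uses 0+1+1+2 = 4 min, leaving 37.
Rank by margin per min: P24 13 > P21 11 > P5 10 > P15 5.
P24 takes 19 more to reach its cap of 20 → 18 left.
P21 takes 8 more to reach its cap of 10 → 10 left.
Only 10 left; P5 takes them to reach 10.
Total = 10×10 + 13×20 + 5×1 + 11×10 = 475.

475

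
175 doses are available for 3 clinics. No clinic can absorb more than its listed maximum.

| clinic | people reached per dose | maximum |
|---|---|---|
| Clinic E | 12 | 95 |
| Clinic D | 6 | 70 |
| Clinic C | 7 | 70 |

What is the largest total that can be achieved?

1690

Order the clinics by people reached per dose: Clinic E 12 > Clinic C 7 > Clinic D 6.
Clinic E: +95 to 95 (cap) ; 80 left.
Clinic C takes 70 to reach its cap of 70 ; 10 left.
Only 10 left; Clinic D takes them to reach 10.
Total = 12×95 + 6×10 + 7×70 = 1690.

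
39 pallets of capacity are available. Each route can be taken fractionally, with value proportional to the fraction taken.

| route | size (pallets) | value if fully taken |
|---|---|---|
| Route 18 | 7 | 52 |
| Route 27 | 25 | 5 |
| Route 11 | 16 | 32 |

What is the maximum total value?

87.2

Rank by value-to-size ratio: Route 18 52/7≈7.43, Route 11 32/16≈2, Route 27 5/25≈0.2.
All 7 pallets of Route 18 fit (value 52) — 32 remain.
All 16 pallets of Route 11 fit (value 32) — 16 remain.
Fill the last 16 pallets with part of Route 27: 16/25 of it earns 3.2.
Total value = 87.2.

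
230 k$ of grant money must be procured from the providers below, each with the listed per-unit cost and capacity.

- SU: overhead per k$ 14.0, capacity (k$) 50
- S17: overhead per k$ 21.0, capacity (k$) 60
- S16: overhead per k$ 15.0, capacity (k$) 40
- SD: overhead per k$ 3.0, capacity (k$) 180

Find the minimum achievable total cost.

Fill from the cheapest provider first.
SD (3.0): use full 180 → 50 k$ to go.
SU (14.0): use full 50 → 0 k$ to go.
S16, S17: unused.
Cost = 180×3.0 + 50×14.0 = 1240.

1240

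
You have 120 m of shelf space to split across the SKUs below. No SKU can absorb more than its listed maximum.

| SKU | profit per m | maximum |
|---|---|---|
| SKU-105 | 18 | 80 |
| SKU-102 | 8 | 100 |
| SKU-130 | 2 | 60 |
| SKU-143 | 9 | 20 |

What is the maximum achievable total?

Order the SKUs by profit per m: SKU-105 18 > SKU-143 9 > SKU-102 8 > SKU-130 2.
Give SKU-105 80 to hit its cap of 80 → 40 left.
Give SKU-143 20 to hit its cap of 20 → 20 left.
Only 20 left; SKU-102 takes them to reach 20.
Total = 18×80 + 8×20 + 9×20 = 1780.

1780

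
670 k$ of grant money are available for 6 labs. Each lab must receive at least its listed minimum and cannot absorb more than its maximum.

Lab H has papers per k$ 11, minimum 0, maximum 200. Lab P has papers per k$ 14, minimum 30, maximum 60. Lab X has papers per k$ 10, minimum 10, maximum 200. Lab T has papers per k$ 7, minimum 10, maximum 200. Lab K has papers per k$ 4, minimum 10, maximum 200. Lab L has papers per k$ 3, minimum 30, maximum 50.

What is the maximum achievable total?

6360

Meeting every minimum uses 0+30+10+10+10+30 = 90 k$, leaving 580.
Rank by papers per k$: Lab P 14 > Lab H 11 > Lab X 10 > Lab T 7 > Lab K 4 > Lab L 3.
Lab P takes 30 more to reach its cap of 60 — 550 left.
Lab H takes 200 more to reach its cap of 200 — 350 left.
Give Lab X 190 more to hit its cap of 200 — 160 left.
Lab T has room for 190 more but only 160 remain, so it gets 170.
Total = 11×200 + 14×60 + 10×200 + 7×170 + 4×10 + 3×30 = 6360.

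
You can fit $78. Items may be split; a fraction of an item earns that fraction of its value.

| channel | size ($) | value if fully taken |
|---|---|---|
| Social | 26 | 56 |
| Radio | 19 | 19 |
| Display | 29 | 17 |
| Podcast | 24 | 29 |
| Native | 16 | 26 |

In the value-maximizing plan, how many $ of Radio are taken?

12

Best value per unit of size first: Social 56/26≈2.15, Native 26/16≈1.62, Podcast 29/24≈1.21, Radio 19/19≈1, Display 17/29≈0.586.
Social: take in full, 26 $ for value 56 ; 52 left.
All 16 $ of Native fit (value 26) ; 36 remain.
Take all of Podcast (24 $, value 29) ; 12 $ left.
Only 12 $ remain; take 12/19 of Radio for value 19×12/19 = 12.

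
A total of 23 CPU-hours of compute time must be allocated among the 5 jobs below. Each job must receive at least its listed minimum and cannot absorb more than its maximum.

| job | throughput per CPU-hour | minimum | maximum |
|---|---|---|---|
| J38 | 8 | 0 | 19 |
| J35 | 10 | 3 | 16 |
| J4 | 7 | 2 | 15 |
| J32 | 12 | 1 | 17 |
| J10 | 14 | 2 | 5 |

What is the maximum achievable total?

270

Meeting every minimum uses 0+3+2+1+2 = 8 CPU-hours, leaving 15.
Rank by throughput per CPU-hour: J10 14 > J32 12 > J35 10 > J38 8 > J4 7.
J10: +3 to 5 (cap) — 12 left.
J32 has room for 16 more but only 12 remain, so it gets 13.
Total = 10×3 + 7×2 + 12×13 + 14×5 = 270.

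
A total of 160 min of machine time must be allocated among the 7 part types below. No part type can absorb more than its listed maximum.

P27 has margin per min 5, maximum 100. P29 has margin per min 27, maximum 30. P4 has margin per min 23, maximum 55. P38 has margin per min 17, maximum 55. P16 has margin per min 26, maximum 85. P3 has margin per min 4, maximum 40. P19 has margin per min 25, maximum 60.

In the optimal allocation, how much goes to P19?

Order the part types by margin per min: P29 27 > P16 26 > P19 25 > P4 23 > P38 17 > P27 5 > P3 4.
P29 takes 30 to reach its cap of 30 — 130 left.
P16: +85 to 85 (cap) — 45 left.
P19: +45 (room for 60) → 45. Pool exhausted.

45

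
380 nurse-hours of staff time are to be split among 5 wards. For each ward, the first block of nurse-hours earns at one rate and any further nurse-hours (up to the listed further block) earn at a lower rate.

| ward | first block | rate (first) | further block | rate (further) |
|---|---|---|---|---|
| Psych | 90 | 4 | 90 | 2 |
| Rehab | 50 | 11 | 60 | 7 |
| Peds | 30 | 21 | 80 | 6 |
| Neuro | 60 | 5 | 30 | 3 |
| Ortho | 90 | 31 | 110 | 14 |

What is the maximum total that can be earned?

6170

Order all 10 blocks by rate: Ortho/T1 31 > Peds/T1 21 > Ortho/T2 14 > Rehab/T1 11 > Rehab/T2 7 > Peds/T2 6 > Neuro/T1 5 > Psych/T1 4 > Neuro/T2 3 > Psych/T2 2.
Ortho/T1 (31): +90 → 290 left.
Peds T1 at 21: fill all 30 → 260 left.
Ortho T2 at 14: fill all 110 → 150 left.
Rehab/T1 (11): +50 → 100 left.
Rehab/T2 (7): +60 → 40 left.
Peds/T2: +40 of 80 at 6; pool empty.
Total = 31×90 + 21×30 + 14×110 + 11×50 + 7×60 + 6×40 = 6170.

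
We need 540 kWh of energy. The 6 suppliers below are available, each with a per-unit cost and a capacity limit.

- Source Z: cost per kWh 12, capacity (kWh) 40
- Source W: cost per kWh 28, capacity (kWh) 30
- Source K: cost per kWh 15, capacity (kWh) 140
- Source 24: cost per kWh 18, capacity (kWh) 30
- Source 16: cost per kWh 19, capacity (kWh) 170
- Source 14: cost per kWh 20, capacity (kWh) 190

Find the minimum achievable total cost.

Cheapest first:
Source Z (12): use full 40 ; 500 kWh to go.
Source K (15): use full 140 ; 360 kWh to go.
Take 30 from Source 24 at 18 ; need 330 more.
Take 170 from Source 16 at 19 ; need 160 more.
Source 14 at 20: take 160 of its 190 ; requirement met.
Source W: unused.
Cost = 40×12 + 140×15 + 30×18 + 170×19 + 160×20 = 9550.

9550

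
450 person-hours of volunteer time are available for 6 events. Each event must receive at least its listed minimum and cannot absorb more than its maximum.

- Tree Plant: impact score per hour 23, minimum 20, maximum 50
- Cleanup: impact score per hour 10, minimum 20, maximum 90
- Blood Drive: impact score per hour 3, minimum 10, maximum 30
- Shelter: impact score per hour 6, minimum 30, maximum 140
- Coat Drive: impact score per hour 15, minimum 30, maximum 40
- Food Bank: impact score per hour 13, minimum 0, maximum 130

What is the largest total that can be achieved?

Meeting every minimum uses 20+20+10+30+30+0 = 110 person-hours, leaving 340.
Highest impact score per hour first: Tree Plant 23 > Coat Drive 15 > Food Bank 13 > Cleanup 10 > Shelter 6 > Blood Drive 3.
Tree Plant takes 30 more to reach its cap of 50 → 310 left.
Coat Drive: +10 to 40 (cap) → 300 left.
Food Bank: +130 to 130 (cap) → 170 left.
Cleanup: +70 to 90 (cap) → 100 left.
Shelter has room for 110 more but only 100 remain, so it gets 130.
Total = 23×50 + 10×90 + 3×10 + 6×130 + 15×40 + 13×130 = 5150.

5150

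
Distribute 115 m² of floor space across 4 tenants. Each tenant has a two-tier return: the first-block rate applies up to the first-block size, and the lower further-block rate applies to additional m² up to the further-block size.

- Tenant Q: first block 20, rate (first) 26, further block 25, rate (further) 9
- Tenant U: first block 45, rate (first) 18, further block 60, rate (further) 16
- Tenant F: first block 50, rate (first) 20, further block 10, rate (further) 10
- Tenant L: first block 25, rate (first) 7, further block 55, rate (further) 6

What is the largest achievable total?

2330

Rank every tier by rate: Tenant Q/tier1 26 > Tenant F/tier1 20 > Tenant U/tier1 18 > Tenant U/tier2 16 > Tenant F/tier2 10 > Tenant Q/tier2 9 > Tenant L/tier1 7 > Tenant L/tier2 6.
Fill Tenant Q tier1 block (20 at 26) — 95 left.
Tenant F/tier1 (20): +50 — 45 left.
Fill Tenant U tier1 block (45 at 18) — 0 left.
Total = 26×20 + 20×50 + 18×45 = 2330.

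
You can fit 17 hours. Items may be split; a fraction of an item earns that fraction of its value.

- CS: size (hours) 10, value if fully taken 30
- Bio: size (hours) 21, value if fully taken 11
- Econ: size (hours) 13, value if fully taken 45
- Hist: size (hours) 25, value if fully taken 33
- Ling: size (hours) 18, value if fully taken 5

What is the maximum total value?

57

Sort by value density: Econ 45/13≈3.46, CS 30/10≈3, Hist 33/25≈1.32, Bio 11/21≈0.524, Ling 5/18≈0.278.
Take all of Econ (13 hours, value 45) — 4 hours left.
Only 4 hours remain; take 4/10 of CS for value 30×4/10 = 12.
Total value = 57.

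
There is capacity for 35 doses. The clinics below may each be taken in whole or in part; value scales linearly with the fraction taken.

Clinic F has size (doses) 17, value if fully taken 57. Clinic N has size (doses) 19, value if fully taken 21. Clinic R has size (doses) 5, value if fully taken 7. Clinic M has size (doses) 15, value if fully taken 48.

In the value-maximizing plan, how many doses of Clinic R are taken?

Sort by value density: Clinic F 57/17≈3.35, Clinic M 48/15≈3.2, Clinic R 7/5≈1.4, Clinic N 21/19≈1.11.
All 17 doses of Clinic F fit (value 57) → 18 remain.
Take all of Clinic M (15 doses, value 48) → 3 doses left.
3 doses left: a 3/5 share of Clinic R gives 7×3/5 = 4.2.

3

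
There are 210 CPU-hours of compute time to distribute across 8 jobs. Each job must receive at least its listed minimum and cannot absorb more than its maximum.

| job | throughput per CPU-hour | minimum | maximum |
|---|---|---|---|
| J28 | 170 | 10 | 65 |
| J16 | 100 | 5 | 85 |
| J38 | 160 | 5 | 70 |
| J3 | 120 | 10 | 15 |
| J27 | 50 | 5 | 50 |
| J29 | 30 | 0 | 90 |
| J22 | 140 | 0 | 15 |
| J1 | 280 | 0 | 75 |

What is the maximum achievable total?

42000

Meeting every minimum uses 10+5+5+10+5+0+0+0 = 35 CPU-hours, leaving 175.
Rank by throughput per CPU-hour: J1 280 > J28 170 > J38 160 > J22 140 > J3 120 > J16 100 > J27 50 > J29 30.
Give J1 75 more to hit its cap of 75 ; 100 left.
J28 takes 55 more to reach its cap of 65 ; 45 left.
J38: +45 (room for 65) → 50. Pool exhausted.
Total = 170×65 + 100×5 + 160×50 + 120×10 + 50×5 + 280×75 = 42000.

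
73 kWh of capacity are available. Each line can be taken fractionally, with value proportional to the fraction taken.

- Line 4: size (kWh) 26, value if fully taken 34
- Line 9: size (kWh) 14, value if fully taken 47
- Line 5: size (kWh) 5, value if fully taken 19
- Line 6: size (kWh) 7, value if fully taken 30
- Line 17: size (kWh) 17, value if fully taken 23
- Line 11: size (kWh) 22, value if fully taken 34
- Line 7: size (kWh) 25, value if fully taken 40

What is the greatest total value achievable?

170

Rank by value-to-size ratio: Line 6 30/7≈4.29, Line 5 19/5≈3.8, Line 9 47/14≈3.36, Line 7 40/25≈1.6, Line 11 34/22≈1.55, Line 17 23/17≈1.35, Line 4 34/26≈1.31.
Line 6: take in full, 7 kWh for value 30 → 66 left.
Take all of Line 5 (5 kWh, value 19) → 61 kWh left.
Line 9: take in full, 14 kWh for value 47 → 47 left.
Take all of Line 7 (25 kWh, value 40) → 22 kWh left.
Line 11: take in full, 22 kWh for value 34 → 0 left.
Total value = 170.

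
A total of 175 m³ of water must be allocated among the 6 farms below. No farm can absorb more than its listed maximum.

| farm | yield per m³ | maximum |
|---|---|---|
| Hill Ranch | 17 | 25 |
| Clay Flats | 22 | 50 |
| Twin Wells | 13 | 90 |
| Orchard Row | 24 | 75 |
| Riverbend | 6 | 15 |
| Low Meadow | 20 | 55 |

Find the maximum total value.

Order the farms by yield per m³: Orchard Row 24 > Clay Flats 22 > Low Meadow 20 > Hill Ranch 17 > Twin Wells 13 > Riverbend 6.
Orchard Row takes 75 to reach its cap of 75 → 100 left.
Give Clay Flats 50 to hit its cap of 50 → 50 left.
Low Meadow has room for 55 but only 50 remain, so it gets 50.
Total = 22×50 + 24×75 + 20×50 = 3900.

3900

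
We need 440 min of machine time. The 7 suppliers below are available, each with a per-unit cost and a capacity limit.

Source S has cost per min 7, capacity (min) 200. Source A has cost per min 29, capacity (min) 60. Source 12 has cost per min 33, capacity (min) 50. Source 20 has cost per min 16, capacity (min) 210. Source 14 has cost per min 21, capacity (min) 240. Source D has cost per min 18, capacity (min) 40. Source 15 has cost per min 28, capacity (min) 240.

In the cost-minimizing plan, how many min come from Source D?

Fill from the cheapest supplier first.
Source S at 7: take all 200 min — 240 still needed.
Take 210 from Source 20 at 16 — need 30 more.
Take 30 from Source D at 18 to finish.
Source 14, Source 15, Source A, Source 12: unused.

30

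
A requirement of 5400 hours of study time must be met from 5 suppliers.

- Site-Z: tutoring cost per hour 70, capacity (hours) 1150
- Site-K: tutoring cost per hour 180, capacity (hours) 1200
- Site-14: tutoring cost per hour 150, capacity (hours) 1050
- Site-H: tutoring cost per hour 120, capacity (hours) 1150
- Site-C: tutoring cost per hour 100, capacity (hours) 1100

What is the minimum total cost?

657000

Use suppliers in increasing cost order.
Site-Z (70): use full 1150 ; 4250 hours to go.
Site-C (100): use full 1100 ; 3150 hours to go.
Site-H (120): use full 1150 ; 2000 hours to go.
Take 1050 from Site-14 at 150 ; need 950 more.
Take 950 from Site-K at 180 to finish.
Cost = 1150×70 + 1100×100 + 1150×120 + 1050×150 + 950×180 = 657000.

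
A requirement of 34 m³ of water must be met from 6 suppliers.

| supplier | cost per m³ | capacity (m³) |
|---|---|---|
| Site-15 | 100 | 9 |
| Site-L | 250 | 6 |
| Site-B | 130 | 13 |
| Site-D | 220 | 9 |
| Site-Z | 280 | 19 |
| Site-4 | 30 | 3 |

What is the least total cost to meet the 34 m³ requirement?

Use suppliers in increasing cost order.
Take 3 from Site-4 at 30 → need 31 more.
Site-15 at 100: take all 9 m³ → 22 still needed.
Take 13 from Site-B at 130 → need 9 more.
Site-D (220): use full 9 → 0 m³ to go.
Site-L, Site-Z: unused.
Cost = 3×30 + 9×100 + 13×130 + 9×220 = 4660.

4660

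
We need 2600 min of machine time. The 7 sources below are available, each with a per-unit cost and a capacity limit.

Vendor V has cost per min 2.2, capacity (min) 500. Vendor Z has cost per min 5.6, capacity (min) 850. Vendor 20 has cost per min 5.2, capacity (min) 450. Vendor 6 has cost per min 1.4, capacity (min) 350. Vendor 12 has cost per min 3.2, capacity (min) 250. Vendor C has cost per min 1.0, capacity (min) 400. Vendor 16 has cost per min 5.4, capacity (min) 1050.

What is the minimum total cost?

8640

Use sources in increasing cost order.
Vendor C (1.0): use full 400 → 2200 min to go.
Vendor 6 at 1.4: take all 350 min → 1850 still needed.
Vendor V (2.2): use full 500 → 1350 min to go.
Take 250 from Vendor 12 at 3.2 → need 1100 more.
Take 450 from Vendor 20 at 5.2 → need 650 more.
Take 650 from Vendor 16 at 5.4 to finish.
Vendor Z: unused.
Cost = 400×1.0 + 350×1.4 + 500×2.2 + 250×3.2 + 450×5.2 + 650×5.4 = 8640.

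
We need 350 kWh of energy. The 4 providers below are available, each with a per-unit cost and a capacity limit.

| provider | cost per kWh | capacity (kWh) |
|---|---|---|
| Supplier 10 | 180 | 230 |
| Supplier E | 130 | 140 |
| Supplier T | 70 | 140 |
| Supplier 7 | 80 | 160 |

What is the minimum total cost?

29100

Use providers in increasing cost order.
Supplier T at 70: take all 140 kWh — 210 still needed.
Take 160 from Supplier 7 at 80 — need 50 more.
Supplier E (130): take the remaining 50 — done.
Supplier 10: unused.
Cost = 140×70 + 160×80 + 50×130 = 29100.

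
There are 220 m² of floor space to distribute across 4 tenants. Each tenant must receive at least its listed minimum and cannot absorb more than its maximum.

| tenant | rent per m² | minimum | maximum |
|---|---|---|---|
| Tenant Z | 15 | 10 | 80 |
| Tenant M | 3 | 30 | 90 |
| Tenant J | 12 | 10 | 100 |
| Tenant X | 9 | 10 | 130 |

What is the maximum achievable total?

Meeting every minimum uses 10+30+10+10 = 60 m², leaving 160.
Rank by rent per m²: Tenant Z 15 > Tenant J 12 > Tenant X 9 > Tenant M 3.
Give Tenant Z 70 more to hit its cap of 80 ; 90 left.
Give Tenant J 90 more to hit its cap of 100 ; 0 left.
Total = 15×80 + 3×30 + 12×100 + 9×10 = 2580.

2580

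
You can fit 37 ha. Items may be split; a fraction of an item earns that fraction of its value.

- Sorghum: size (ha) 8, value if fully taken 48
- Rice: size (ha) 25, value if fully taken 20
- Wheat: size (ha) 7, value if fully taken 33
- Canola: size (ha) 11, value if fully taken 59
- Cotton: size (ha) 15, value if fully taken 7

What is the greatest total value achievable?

Rank by value-to-size ratio: Sorghum 48/8≈6, Canola 59/11≈5.36, Wheat 33/7≈4.71, Rice 20/25≈0.8, Cotton 7/15≈0.467.
All 8 ha of Sorghum fit (value 48) ; 29 remain.
Take all of Canola (11 ha, value 59) ; 18 ha left.
All 7 ha of Wheat fit (value 33) ; 11 remain.
Fill the last 11 ha with part of Rice: 11/25 of it earns 8.8.
Total value = 148.8.

148.8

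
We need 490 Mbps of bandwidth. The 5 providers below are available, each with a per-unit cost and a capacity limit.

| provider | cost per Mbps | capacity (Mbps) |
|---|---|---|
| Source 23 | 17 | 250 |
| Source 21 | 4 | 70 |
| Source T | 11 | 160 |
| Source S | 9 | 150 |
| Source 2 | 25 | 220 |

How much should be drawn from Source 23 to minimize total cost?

Use providers in increasing cost order.
Take 70 from Source 21 at 4 → need 420 more.
Source S at 9: take all 150 Mbps → 270 still needed.
Take 160 from Source T at 11 → need 110 more.
Source 23 at 17: take 110 of its 250 → requirement met.
Source 2: unused.

110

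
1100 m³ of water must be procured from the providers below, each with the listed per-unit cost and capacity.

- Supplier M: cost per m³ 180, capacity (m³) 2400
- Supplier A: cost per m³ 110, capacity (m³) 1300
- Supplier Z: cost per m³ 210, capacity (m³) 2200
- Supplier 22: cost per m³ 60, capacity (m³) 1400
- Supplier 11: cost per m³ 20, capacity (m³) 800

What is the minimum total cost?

34000

Use providers in increasing cost order.
Take 800 from Supplier 11 at 20 — need 300 more.
Supplier 22 (60): take the remaining 300 — done.
Supplier A, Supplier M, Supplier Z: unused.
Cost = 800×20 + 300×60 = 34000.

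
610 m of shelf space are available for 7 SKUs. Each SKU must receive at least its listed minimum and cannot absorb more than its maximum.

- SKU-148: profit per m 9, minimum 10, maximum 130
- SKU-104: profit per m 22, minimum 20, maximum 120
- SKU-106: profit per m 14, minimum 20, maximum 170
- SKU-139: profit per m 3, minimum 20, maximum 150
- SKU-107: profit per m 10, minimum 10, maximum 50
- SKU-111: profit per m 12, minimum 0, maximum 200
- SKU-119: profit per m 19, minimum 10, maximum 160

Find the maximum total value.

9750

Meeting every minimum uses 10+20+20+20+10+0+10 = 90 m, leaving 520.
Highest profit per m first: SKU-104 22 > SKU-119 19 > SKU-106 14 > SKU-111 12 > SKU-107 10 > SKU-148 9 > SKU-139 3.
SKU-104: +100 to 120 (cap) → 420 left.
SKU-119: +150 to 160 (cap) → 270 left.
SKU-106: +150 to 170 (cap) → 120 left.
Only 120 left; SKU-111 takes them to reach 120.
Total = 9×10 + 22×120 + 14×170 + 3×20 + 10×10 + 12×120 + 19×160 = 9750.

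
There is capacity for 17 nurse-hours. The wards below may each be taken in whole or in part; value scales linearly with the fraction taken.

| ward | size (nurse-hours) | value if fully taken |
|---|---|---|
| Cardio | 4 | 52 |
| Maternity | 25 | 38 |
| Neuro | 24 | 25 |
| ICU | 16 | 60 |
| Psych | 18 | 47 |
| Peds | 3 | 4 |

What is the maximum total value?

Sort by value density: Cardio 52/4≈13, ICU 60/16≈3.75, Psych 47/18≈2.61, Maternity 38/25≈1.52, Peds 4/3≈1.33, Neuro 25/24≈1.04.
Take all of Cardio (4 nurse-hours, value 52) ; 13 nurse-hours left.
Only 13 nurse-hours remain; take 13/16 of ICU for value 60×13/16 = 48.75.
Total value = 100.75.

100.75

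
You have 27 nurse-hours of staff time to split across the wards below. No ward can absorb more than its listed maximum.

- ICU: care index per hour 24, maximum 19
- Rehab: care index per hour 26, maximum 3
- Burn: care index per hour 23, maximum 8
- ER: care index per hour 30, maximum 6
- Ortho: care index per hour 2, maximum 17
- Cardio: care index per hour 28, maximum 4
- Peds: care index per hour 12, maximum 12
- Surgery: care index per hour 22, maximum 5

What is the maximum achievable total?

706

Highest care index per hour first: ER 30 > Cardio 28 > Rehab 26 > ICU 24 > Burn 23 > Surgery 22 > Peds 12 > Ortho 2.
ER takes 6 to reach its cap of 6 — 21 left.
Cardio: +4 to 4 (cap) — 17 left.
Give Rehab 3 to hit its cap of 3 — 14 left.
Only 14 left; ICU takes them to reach 14.
Total = 24×14 + 26×3 + 30×6 + 28×4 = 706.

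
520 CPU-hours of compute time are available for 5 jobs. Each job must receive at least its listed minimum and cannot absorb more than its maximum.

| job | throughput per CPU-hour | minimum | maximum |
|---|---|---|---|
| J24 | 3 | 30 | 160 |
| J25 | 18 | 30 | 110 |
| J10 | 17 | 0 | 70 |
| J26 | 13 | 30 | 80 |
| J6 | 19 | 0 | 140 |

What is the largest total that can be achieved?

Meeting every minimum uses 30+30+0+30+0 = 90 CPU-hours, leaving 430.
Rank by throughput per CPU-hour: J6 19 > J25 18 > J10 17 > J26 13 > J24 3.
J6 takes 140 more to reach its cap of 140 → 290 left.
J25: +80 to 110 (cap) → 210 left.
J10: +70 to 70 (cap) → 140 left.
J26: +50 to 80 (cap) → 90 left.
J24: +90 (room for 130) → 120. Pool exhausted.
Total = 3×120 + 18×110 + 17×70 + 13×80 + 19×140 = 7230.

7230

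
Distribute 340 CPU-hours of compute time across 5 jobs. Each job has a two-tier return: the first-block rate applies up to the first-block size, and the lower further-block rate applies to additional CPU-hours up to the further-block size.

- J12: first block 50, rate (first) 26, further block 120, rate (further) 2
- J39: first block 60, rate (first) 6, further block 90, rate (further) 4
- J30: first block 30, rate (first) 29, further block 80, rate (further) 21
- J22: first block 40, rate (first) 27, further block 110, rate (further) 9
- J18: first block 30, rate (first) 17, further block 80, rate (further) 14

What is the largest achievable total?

6830

Order all 10 blocks by rate: J30/tier1 29 > J22/tier1 27 > J12/tier1 26 > J30/tier2 21 > J18/tier1 17 > J18/tier2 14 > J22/tier2 9 > J39/tier1 6 > J39/tier2 4 > J12/tier2 2.
Fill J30 tier1 block (30 at 29) → 310 left.
Fill J22 tier1 block (40 at 27) → 270 left.
J12/tier1 (26): +50 → 220 left.
Fill J30 tier2 block (80 at 21) → 140 left.
J18 tier1 at 17: fill all 30 → 110 left.
J18 tier2 at 14: fill all 80 → 30 left.
J22/tier2: +30 of 110 at 9; pool empty.
Total = 29×30 + 27×40 + 26×50 + 21×80 + 17×30 + 14×80 + 9×30 = 6830.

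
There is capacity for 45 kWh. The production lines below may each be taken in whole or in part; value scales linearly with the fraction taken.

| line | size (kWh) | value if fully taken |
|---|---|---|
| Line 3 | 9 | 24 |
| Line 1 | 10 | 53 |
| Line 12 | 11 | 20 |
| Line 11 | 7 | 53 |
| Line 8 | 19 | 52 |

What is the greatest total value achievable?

Best value per unit of size first: Line 11 53/7≈7.57, Line 1 53/10≈5.3, Line 8 52/19≈2.74, Line 3 24/9≈2.67, Line 12 20/11≈1.82.
Line 11: take in full, 7 kWh for value 53 ; 38 left.
All 10 kWh of Line 1 fit (value 53) ; 28 remain.
Line 8: take in full, 19 kWh for value 52 ; 9 left.
Line 3: take in full, 9 kWh for value 24 ; 0 left.
Total value = 182.

182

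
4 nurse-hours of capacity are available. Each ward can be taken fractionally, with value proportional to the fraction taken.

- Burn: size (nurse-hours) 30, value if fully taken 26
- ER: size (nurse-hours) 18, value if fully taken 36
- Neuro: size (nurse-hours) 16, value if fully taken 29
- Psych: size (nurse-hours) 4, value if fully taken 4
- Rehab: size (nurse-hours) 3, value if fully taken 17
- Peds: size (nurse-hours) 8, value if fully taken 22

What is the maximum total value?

Best value per unit of size first: Rehab 17/3≈5.67, Peds 22/8≈2.75, ER 36/18≈2, Neuro 29/16≈1.81, Psych 4/4≈1, Burn 26/30≈0.867.
All 3 nurse-hours of Rehab fit (value 17) → 1 remain.
Only 1 nurse-hours remain; take 1/8 of Peds for value 22×1/8 = 2.75.
Total value = 19.75.

19.75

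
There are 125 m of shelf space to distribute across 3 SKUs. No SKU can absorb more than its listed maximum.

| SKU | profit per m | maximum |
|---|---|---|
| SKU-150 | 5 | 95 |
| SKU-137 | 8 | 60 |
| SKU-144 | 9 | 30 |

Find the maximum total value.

925

Order the SKUs by profit per m: SKU-144 9 > SKU-137 8 > SKU-150 5.
SKU-144 takes 30 to reach its cap of 30 — 95 left.
Give SKU-137 60 to hit its cap of 60 — 35 left.
SKU-150 has room for 95 but only 35 remain, so it gets 35.
Total = 5×35 + 8×60 + 9×30 = 925.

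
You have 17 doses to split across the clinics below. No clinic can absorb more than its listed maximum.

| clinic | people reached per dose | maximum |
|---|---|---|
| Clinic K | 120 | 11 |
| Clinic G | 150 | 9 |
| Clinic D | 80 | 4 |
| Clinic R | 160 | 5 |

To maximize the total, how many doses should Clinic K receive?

3

Rank by people reached per dose: Clinic R 160 > Clinic G 150 > Clinic K 120 > Clinic D 80.
Clinic R takes 5 to reach its cap of 5 ; 12 left.
Clinic G takes 9 to reach its cap of 9 ; 3 left.
Only 3 left; Clinic K takes them to reach 3.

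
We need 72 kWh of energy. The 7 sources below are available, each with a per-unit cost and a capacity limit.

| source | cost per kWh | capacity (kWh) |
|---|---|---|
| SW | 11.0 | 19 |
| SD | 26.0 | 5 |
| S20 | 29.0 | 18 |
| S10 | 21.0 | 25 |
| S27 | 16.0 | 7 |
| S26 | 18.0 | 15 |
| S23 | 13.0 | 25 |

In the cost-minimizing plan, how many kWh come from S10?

Cheapest first:
SW (11.0): use full 19 — 53 kWh to go.
S23 at 13.0: take all 25 kWh — 28 still needed.
S27 at 16.0: take all 7 kWh — 21 still needed.
S26 (18.0): use full 15 — 6 kWh to go.
S10 at 21.0: take 6 of its 25 — requirement met.
SD, S20: unused.

6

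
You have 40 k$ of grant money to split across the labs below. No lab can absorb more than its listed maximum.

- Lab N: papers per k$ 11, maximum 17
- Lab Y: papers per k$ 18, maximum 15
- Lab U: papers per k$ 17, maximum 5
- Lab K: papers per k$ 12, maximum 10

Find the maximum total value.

Rank by papers per k$: Lab Y 18 > Lab U 17 > Lab K 12 > Lab N 11.
Lab Y takes 15 to reach its cap of 15 ; 25 left.
Give Lab U 5 to hit its cap of 5 ; 20 left.
Give Lab K 10 to hit its cap of 10 ; 10 left.
Only 10 left; Lab N takes them to reach 10.
Total = 11×10 + 18×15 + 17×5 + 12×10 = 585.

585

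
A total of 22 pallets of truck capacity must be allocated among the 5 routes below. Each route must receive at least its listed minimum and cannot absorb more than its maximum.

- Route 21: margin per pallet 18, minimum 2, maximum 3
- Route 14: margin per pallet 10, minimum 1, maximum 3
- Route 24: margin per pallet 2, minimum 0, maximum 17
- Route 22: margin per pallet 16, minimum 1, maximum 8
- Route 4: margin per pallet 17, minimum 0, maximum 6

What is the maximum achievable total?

318

Meeting every minimum uses 2+1+0+1+0 = 4 pallets, leaving 18.
Highest margin per pallet first: Route 21 18 > Route 4 17 > Route 22 16 > Route 14 10 > Route 24 2.
Route 21: +1 to 3 (cap) → 17 left.
Route 4: +6 to 6 (cap) → 11 left.
Route 22: +7 to 8 (cap) → 4 left.
Give Route 14 2 more to hit its cap of 3 → 2 left.
Route 24 has room for 17 more but only 2 remain, so it gets 2.
Total = 18×3 + 10×3 + 2×2 + 16×8 + 17×6 = 318.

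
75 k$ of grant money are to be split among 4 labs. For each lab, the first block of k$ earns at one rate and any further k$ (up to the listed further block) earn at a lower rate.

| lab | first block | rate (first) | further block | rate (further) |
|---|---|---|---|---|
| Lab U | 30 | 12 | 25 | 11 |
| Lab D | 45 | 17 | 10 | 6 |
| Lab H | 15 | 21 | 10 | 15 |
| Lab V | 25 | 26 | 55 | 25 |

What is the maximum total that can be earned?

Treat each block as its own option and order by rate: Lab V/first 26 > Lab V/second 25 > Lab H/first 21 > Lab D/first 17 > Lab H/second 15 > Lab U/first 12 > Lab U/second 11 > Lab D/second 6.
Lab V/first (26): +25 → 50 left.
Lab V second at 25: only 50 left, fill 50.
Total = 26×25 + 25×50 = 1900.

1900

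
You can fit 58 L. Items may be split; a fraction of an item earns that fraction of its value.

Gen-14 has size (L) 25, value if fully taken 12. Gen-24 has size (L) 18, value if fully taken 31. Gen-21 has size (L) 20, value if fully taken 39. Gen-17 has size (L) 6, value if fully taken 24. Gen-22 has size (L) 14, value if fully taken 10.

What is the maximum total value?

104

Sort by value density: Gen-17 24/6≈4, Gen-21 39/20≈1.95, Gen-24 31/18≈1.72, Gen-22 10/14≈0.714, Gen-14 12/25≈0.48.
All 6 L of Gen-17 fit (value 24) ; 52 remain.
Gen-21: take in full, 20 L for value 39 ; 32 left.
Gen-24: take in full, 18 L for value 31 ; 14 left.
Take all of Gen-22 (14 L, value 10) ; 0 L left.
Total value = 104.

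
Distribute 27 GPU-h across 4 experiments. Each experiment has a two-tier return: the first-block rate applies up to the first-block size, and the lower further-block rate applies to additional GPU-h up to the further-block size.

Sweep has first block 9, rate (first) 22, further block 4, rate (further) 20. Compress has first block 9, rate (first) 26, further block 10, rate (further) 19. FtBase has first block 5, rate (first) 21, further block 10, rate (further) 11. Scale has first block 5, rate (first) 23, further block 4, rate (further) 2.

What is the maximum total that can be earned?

631

Treat each block as its own option and order by rate: Compress/tier1 26 > Scale/tier1 23 > Sweep/tier1 22 > FtBase/tier1 21 > Sweep/tier2 20 > Compress/tier2 19 > FtBase/tier2 11 > Scale/tier2 2.
Fill Compress tier1 block (9 at 26) → 18 left.
Scale tier1 at 23: fill all 5 → 13 left.
Sweep tier1 at 22: fill all 9 → 4 left.
FtBase/tier1: +4 of 5 at 21; pool empty.
Total = 26×9 + 23×5 + 22×9 + 21×4 = 631.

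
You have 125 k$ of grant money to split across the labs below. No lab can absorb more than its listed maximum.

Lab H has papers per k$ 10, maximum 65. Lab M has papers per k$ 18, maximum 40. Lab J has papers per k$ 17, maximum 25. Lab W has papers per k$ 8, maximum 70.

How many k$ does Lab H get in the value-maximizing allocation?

Rank by papers per k$: Lab M 18 > Lab J 17 > Lab H 10 > Lab W 8.
Lab M: +40 to 40 (cap) → 85 left.
Lab J takes 25 to reach its cap of 25 → 60 left.
Lab H: +60 (room for 65) → 60. Pool exhausted.

60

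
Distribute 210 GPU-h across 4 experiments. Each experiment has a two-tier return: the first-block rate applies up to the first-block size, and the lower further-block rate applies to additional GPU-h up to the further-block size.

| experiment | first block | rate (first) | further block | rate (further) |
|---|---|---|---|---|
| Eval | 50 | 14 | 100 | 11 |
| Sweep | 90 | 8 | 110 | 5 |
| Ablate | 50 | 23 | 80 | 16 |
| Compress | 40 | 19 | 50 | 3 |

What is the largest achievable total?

Rank every tier by rate: Ablate/T1 23 > Compress/T1 19 > Ablate/T2 16 > Eval/T1 14 > Eval/T2 11 > Sweep/T1 8 > Sweep/T2 5 > Compress/T2 3.
Fill Ablate T1 block (50 at 23) → 160 left.
Fill Compress T1 block (40 at 19) → 120 left.
Ablate T2 at 16: fill all 80 → 40 left.
40 remain; put them into Eval T1 at 14.
Total = 23×50 + 19×40 + 16×80 + 14×40 = 3750.

3750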